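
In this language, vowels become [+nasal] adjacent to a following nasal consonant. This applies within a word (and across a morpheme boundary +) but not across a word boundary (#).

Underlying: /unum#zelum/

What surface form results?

/u/ before nasal /n/ → [ũ]
/u/ before nasal /m/ → [ũ]
/u/ before nasal /m/ → [ũ]

[ũnũm#zelũm]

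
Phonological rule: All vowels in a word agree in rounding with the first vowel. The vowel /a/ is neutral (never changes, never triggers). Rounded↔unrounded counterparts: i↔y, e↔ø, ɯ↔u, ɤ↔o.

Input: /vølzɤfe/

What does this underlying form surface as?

[vølzofø]

/ɤ/ harmonizes with /ø/ ([+round]) → [o]
/e/ harmonizes with /ø/ ([+round]) → [ø]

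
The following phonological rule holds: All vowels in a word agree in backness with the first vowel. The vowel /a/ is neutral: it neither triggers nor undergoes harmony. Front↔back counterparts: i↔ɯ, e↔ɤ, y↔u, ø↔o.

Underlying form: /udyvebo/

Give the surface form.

/y/ harmonizes with /u/ ([+back]) → [u]
/e/ harmonizes with /u/ ([+back]) → [ɤ]

[uduvɤbo]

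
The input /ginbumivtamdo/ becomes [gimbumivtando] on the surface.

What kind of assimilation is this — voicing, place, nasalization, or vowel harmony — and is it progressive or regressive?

/n/→[m] /m/→[n].
Each target copies a feature from the following segment, so the direction is regressive.

place assimilation, regressive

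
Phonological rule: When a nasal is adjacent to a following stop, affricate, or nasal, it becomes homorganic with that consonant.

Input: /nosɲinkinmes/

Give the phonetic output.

/n/ before /k/ (velar) → [ŋ]
/n/ before /m/ (labial) → [m]

[nosɲiŋkimmes]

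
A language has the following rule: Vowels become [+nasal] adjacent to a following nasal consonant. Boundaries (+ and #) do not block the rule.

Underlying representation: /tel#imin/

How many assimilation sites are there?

/i/ before nasal /m/ → [ĩ]
/i/ before nasal /n/ → [ĩ]
2 segments change.

2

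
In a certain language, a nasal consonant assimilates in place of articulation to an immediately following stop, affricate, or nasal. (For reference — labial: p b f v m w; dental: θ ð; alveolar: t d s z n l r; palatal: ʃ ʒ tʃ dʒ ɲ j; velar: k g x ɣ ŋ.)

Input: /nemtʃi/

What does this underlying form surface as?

[neɲtʃi]

/m/ before /tʃ/ (palatal) → [ɲ]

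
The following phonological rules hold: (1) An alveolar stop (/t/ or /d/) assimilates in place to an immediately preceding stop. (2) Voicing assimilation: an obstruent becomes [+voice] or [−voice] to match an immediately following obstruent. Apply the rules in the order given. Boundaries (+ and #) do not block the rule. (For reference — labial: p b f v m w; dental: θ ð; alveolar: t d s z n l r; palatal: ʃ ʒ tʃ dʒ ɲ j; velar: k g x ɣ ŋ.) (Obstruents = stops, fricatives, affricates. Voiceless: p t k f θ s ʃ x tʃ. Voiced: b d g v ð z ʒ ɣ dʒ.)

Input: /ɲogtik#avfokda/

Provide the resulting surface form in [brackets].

Rule 1: /t/ after /g/ (velar) → [k]
Rule 1: /d/ after /k/ (velar) → [g]
After rule 1: ɲogkik#avfokga
Rule 2: /g/ before /k/ (voiceless) → [k]
Rule 2: /v/ before /f/ (voiceless) → [f]
Rule 2: /k/ before /g/ (voiced) → [g]

[ɲokkik#affogga]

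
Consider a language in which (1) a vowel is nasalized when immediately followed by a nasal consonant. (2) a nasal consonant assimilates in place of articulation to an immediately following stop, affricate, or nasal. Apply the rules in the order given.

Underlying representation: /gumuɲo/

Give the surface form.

[gũmũɲo]

Rule 1: /u/ before nasal /m/ → [ũ]
Rule 1: /u/ before nasal /ɲ/ → [ũ]
After rule 1: gũmũɲo
Rule 2: no segment meets the rule's conditions; no change.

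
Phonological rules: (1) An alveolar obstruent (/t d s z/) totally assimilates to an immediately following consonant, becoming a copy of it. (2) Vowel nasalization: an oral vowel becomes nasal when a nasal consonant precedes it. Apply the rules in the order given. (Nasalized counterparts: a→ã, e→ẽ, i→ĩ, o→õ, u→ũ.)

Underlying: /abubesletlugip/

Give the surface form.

[abubellellugip]

Rule 1: /s/ before /l/ → [l] (total assimilation)
Rule 1: /t/ before /l/ → [l] (total assimilation)
After rule 1: abubellellugip
Rule 2: no segment meets the rule's conditions; no change.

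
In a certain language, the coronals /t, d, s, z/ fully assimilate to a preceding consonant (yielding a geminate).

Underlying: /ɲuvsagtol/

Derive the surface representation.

/s/ after /v/ → [v] (total assimilation)
/t/ after /g/ → [g] (total assimilation)

[ɲuvvaggol]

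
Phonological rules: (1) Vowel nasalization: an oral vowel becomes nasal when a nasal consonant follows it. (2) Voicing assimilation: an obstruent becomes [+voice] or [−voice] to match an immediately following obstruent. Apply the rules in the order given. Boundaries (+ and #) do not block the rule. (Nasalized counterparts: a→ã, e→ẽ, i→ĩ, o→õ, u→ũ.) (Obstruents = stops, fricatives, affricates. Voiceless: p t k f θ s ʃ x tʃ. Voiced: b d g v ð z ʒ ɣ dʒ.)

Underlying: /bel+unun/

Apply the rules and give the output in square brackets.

Rule 1: /u/ before nasal /n/ → [ũ]
Rule 1: /u/ before nasal /n/ → [ũ]
After rule 1: bel+ũnũn
Rule 2: no segment meets the rule's conditions; no change.

[bel+ũnũn]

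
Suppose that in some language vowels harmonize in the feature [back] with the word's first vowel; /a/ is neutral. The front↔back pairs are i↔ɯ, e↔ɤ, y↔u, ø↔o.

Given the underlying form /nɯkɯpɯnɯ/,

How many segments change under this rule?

0

No segment meets the rule's conditions.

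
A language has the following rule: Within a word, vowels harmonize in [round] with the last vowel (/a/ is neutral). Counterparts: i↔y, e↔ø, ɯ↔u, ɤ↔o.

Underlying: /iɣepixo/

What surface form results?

[yɣøpyxo]

/i/ harmonizes with /o/ ([+round]) → [y]
/e/ harmonizes with /o/ ([+round]) → [ø]
/i/ harmonizes with /o/ ([+round]) → [y]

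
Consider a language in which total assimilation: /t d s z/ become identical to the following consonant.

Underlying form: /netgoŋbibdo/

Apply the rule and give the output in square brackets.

/t/ before /g/ → [g] (total assimilation)

[neggoŋbibdo]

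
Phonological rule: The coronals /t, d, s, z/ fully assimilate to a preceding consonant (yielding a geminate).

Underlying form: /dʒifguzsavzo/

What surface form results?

[dʒifguzzavvo]

/s/ after /z/ → [z] (total assimilation)
/z/ after /v/ → [v] (total assimilation)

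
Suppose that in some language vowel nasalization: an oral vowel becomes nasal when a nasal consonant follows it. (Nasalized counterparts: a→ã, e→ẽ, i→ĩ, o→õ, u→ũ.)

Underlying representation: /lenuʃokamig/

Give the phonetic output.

/e/ before nasal /n/ → [ẽ]
/a/ before nasal /m/ → [ã]

[lẽnuʃokãmig]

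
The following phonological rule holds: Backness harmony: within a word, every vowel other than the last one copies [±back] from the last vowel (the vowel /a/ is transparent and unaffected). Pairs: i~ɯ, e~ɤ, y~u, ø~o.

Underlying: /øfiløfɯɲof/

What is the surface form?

/ø/ harmonizes with /o/ ([+back]) → [o]
/i/ harmonizes with /o/ ([+back]) → [ɯ]
/ø/ harmonizes with /o/ ([+back]) → [o]

[ofɯlofɯɲof]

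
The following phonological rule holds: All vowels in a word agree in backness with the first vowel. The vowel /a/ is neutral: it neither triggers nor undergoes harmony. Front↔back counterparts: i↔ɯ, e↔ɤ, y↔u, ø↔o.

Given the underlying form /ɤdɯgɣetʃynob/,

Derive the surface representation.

[ɤdɯgɣɤtʃunob]

/e/ harmonizes with /ɤ/ ([+back]) → [ɤ]
/y/ harmonizes with /ɤ/ ([+back]) → [u]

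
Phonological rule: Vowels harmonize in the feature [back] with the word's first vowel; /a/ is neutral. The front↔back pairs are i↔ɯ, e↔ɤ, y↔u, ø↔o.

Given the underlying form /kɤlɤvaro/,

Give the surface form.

[kɤlɤvaro]

no segment meets the rule's conditions; no change.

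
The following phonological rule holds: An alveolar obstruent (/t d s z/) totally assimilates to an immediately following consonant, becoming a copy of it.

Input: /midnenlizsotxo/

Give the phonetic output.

[minnenlissoxxo]

/d/ before /n/ → [n] (total assimilation)
/z/ before /s/ → [s] (total assimilation)
/t/ before /x/ → [x] (total assimilation)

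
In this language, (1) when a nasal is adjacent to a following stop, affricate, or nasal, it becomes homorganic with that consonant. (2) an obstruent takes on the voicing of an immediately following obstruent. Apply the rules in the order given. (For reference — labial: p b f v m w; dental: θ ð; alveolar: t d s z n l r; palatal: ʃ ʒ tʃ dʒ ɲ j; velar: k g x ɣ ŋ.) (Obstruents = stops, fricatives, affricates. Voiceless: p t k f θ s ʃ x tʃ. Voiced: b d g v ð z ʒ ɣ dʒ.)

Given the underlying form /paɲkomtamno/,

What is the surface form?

Rule 1: /ɲ/ before /k/ (velar) → [ŋ]
Rule 1: /m/ before /t/ (alveolar) → [n]
Rule 1: /m/ before /n/ (alveolar) → [n]
After rule 1: paŋkontanno
Rule 2: no segment meets the rule's conditions; no change.

[paŋkontanno]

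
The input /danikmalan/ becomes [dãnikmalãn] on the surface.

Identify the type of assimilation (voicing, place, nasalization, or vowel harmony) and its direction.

/a/→[ã] /a/→[ã].
Each target copies a feature from the following segment, so the direction is regressive.

nasalization, regressive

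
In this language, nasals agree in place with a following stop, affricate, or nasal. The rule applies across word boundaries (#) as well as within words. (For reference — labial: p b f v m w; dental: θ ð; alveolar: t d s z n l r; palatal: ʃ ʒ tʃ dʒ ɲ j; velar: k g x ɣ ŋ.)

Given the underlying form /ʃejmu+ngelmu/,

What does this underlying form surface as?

/n/ before /g/ (velar) → [ŋ]

[ʃejmu+ŋgelmu]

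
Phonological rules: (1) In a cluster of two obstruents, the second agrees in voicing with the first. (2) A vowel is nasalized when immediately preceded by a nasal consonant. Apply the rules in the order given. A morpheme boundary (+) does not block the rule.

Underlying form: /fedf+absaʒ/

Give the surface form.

Rule 1: /f/ after /d/ (voiced) → [v]
Rule 1: /s/ after /b/ (voiced) → [z]
After rule 1: fedv+abzaʒ
Rule 2: no segment meets the rule's conditions; no change.

[fedv+abzaʒ]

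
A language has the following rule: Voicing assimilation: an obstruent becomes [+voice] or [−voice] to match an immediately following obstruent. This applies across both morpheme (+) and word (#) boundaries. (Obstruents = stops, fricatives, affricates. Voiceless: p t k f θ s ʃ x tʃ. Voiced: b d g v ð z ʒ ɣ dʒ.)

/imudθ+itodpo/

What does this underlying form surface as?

/d/ before /θ/ (voiceless) → [t]
/d/ before /p/ (voiceless) → [t]

[imutθ+itotpo]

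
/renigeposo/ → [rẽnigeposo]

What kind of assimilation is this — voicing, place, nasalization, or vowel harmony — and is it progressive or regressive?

/e/→[ẽ].
Each target copies a feature from the following segment, so the direction is regressive.

nasalization, regressive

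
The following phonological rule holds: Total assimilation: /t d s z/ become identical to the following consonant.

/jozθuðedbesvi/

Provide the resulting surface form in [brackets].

[joθθuðebbevvi]

/z/ before /θ/ → [θ] (total assimilation)
/d/ before /b/ → [b] (total assimilation)
/s/ before /v/ → [v] (total assimilation)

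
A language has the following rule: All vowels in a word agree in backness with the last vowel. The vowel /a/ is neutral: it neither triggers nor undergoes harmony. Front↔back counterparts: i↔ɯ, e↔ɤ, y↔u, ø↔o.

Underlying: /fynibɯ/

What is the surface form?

/y/ harmonizes with /ɯ/ ([+back]) → [u]
/i/ harmonizes with /ɯ/ ([+back]) → [ɯ]

[funɯbɯ]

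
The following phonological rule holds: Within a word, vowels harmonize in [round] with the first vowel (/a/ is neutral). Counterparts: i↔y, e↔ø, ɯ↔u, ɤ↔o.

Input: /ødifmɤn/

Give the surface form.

/i/ harmonizes with /ø/ ([+round]) → [y]
/ɤ/ harmonizes with /ø/ ([+round]) → [o]

[ødyfmon]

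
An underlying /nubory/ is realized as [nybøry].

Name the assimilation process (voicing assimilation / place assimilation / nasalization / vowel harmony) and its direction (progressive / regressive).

/u/→[y] /o/→[ø].
Vowels agree with the last vowel, so the harmony is regressive.

vowel harmony, regressive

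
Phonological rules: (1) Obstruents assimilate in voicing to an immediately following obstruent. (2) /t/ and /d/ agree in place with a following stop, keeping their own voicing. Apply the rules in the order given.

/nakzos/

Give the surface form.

Rule 1: /k/ before /z/ (voiced) → [g]
After rule 1: nagzos
Rule 2: no segment meets the rule's conditions; no change.

[nagzos]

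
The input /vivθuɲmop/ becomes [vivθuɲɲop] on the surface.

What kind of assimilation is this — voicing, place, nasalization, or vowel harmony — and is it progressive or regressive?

/m/→[ɲ].
Each target copies a feature from the preceding segment, so the direction is progressive.

place assimilation, progressive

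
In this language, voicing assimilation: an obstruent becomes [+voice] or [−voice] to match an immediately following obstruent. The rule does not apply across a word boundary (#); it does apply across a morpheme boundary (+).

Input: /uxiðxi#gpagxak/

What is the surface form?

/ð/ before /x/ (voiceless) → [θ]
/g/ before /p/ (voiceless) → [k]
/g/ before /x/ (voiceless) → [k]

[uxiθxi#kpakxak]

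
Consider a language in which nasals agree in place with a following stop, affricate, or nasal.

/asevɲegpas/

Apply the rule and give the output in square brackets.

[asevɲegpas]

no segment meets the rule's conditions; no change.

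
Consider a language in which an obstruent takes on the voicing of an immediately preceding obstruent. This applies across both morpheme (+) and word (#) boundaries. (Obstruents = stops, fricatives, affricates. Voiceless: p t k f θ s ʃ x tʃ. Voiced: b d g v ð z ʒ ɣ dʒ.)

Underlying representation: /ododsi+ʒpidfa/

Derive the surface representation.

[ododzi+ʒbidva]

/s/ after /d/ (voiced) → [z]
/p/ after /ʒ/ (voiced) → [b]
/f/ after /d/ (voiced) → [v]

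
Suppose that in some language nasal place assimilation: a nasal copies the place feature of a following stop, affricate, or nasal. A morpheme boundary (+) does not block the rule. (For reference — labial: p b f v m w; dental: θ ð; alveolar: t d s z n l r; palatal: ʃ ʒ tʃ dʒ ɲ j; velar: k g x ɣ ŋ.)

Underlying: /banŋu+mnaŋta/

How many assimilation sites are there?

3

/n/ before /ŋ/ (velar) → [ŋ]
/m/ before /n/ (alveolar) → [n]
/ŋ/ before /t/ (alveolar) → [n]
3 segments change.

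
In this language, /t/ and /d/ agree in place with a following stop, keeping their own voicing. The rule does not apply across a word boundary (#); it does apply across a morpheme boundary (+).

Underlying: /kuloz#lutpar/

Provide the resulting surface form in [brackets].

[kuloz#luppar]

/t/ before /p/ (labial) → [p]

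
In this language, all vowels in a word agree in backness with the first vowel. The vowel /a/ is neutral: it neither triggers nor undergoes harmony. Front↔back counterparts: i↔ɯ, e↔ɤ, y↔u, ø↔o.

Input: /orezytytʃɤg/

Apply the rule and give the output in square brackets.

/e/ harmonizes with /o/ ([+back]) → [ɤ]
/y/ harmonizes with /o/ ([+back]) → [u]
/y/ harmonizes with /o/ ([+back]) → [u]

[orɤzututʃɤg]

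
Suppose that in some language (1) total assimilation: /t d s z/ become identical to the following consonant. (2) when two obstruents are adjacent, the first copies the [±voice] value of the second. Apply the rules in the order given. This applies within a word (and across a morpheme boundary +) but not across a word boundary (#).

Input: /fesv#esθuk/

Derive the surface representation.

[fevv#eθθuk]

Rule 1: /s/ before /v/ → [v] (total assimilation)
Rule 1: /s/ before /θ/ → [θ] (total assimilation)
After rule 1: fevv#eθθuk
Rule 2: no segment meets the rule's conditions; no change.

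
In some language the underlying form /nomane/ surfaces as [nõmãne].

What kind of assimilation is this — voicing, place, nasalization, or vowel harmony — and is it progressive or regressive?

/o/→[õ] /a/→[ã].
Each target copies a feature from the following segment, so the direction is regressive.

nasalization, regressive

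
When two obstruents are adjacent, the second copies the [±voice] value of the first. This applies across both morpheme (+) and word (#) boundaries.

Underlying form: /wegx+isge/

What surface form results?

[wegɣ+iske]

/x/ after /g/ (voiced) → [ɣ]
/g/ after /s/ (voiceless) → [k]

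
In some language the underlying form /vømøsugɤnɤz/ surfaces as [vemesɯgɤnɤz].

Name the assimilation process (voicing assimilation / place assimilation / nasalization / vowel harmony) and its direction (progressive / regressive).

vowel harmony, regressive

/ø/→[e] /ø/→[e] /u/→[ɯ].
Vowels agree with the last vowel, so the harmony is regressive.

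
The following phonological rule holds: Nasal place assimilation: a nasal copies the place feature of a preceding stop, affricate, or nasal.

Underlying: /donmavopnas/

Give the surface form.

[donnavopmas]

/m/ after /n/ (alveolar) → [n]
/n/ after /p/ (labial) → [m]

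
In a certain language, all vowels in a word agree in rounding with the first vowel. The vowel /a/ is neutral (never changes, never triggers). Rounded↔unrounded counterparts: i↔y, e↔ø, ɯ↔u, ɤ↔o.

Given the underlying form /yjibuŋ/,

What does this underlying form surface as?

/i/ harmonizes with /y/ ([+round]) → [y]

[yjybuŋ]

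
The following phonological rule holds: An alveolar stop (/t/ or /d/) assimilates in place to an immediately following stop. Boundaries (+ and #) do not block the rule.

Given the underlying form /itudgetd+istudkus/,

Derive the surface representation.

[ituggetd+istugkus]

/d/ before /g/ (velar) → [g]
/d/ before /k/ (velar) → [g]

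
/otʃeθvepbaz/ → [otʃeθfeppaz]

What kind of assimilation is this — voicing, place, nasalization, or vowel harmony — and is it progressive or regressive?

voicing assimilation, progressive

/v/→[f] /b/→[p].
Each target copies a feature from the preceding segment, so the direction is progressive.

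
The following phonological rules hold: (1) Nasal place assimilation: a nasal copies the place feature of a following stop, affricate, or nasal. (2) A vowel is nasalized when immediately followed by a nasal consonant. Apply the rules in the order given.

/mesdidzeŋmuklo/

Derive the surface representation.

Rule 1: /ŋ/ before /m/ (labial) → [m]
After rule 1: mesdidzemmuklo
Rule 2: /e/ before nasal /m/ → [ẽ]

[mesdidzẽmmuklo]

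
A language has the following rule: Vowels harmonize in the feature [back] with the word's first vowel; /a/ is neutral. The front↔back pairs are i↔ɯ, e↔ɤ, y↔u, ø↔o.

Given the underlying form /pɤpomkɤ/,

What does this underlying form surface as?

[pɤpomkɤ]

no segment meets the rule's conditions; no change.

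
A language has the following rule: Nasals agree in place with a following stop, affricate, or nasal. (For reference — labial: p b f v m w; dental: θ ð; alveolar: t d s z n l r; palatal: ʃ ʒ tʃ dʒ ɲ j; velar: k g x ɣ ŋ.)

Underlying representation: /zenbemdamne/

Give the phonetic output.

[zembendanne]

/n/ before /b/ (labial) → [m]
/m/ before /d/ (alveolar) → [n]
/m/ before /n/ (alveolar) → [n]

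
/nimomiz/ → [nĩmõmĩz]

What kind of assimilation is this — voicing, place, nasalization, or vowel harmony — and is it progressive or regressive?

/i/→[ĩ] /o/→[õ] /i/→[ĩ].
Each target copies a feature from the preceding segment, so the direction is progressive.

nasalization, progressive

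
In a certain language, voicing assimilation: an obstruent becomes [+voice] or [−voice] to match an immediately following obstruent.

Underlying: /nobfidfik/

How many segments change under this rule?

2

/b/ before /f/ (voiceless) → [p]
/d/ before /f/ (voiceless) → [t]
2 segments change.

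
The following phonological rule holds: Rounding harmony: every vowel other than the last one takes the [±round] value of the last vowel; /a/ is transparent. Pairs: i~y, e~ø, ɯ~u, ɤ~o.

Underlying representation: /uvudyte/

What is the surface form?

/u/ harmonizes with /e/ ([-round]) → [ɯ]
/u/ harmonizes with /e/ ([-round]) → [ɯ]
/y/ harmonizes with /e/ ([-round]) → [i]

[ɯvɯdite]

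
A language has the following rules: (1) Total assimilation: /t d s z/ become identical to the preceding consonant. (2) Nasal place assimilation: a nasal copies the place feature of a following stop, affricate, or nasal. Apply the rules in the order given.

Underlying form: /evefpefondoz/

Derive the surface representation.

Rule 1: /d/ after /n/ → [n] (total assimilation)
After rule 1: evefpefonnoz
Rule 2: no segment meets the rule's conditions; no change.

[evefpefonnoz]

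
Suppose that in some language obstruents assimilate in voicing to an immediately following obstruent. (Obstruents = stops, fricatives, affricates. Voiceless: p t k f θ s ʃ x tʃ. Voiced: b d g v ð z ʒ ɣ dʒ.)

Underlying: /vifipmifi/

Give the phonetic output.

no segment meets the rule's conditions; no change.

[vifipmifi]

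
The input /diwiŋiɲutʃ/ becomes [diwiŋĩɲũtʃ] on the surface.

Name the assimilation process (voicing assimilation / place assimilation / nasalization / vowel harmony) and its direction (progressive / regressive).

nasalization, progressive

/i/→[ĩ] /u/→[ũ].
Each target copies a feature from the preceding segment, so the direction is progressive.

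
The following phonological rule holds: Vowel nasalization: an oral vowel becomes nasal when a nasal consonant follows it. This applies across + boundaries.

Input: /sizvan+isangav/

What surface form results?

[sizvãn+isãngav]

/a/ before nasal /n/ → [ã]
/a/ before nasal /n/ → [ã]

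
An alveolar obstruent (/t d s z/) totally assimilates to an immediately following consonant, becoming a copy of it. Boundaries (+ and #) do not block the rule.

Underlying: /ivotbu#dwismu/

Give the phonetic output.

/t/ before /b/ → [b] (total assimilation)
/d/ before /w/ → [w] (total assimilation)
/s/ before /m/ → [m] (total assimilation)

[ivobbu#wwimmu]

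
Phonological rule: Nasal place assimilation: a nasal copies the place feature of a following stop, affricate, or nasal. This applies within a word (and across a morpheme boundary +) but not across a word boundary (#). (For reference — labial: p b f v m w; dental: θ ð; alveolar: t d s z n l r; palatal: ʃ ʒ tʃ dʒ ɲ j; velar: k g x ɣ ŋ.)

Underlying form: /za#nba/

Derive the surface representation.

/n/ before /b/ (labial) → [m]

[za#mba]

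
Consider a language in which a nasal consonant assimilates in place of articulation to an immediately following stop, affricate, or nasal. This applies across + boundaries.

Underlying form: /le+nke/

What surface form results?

[le+ŋke]

/n/ before /k/ (velar) → [ŋ]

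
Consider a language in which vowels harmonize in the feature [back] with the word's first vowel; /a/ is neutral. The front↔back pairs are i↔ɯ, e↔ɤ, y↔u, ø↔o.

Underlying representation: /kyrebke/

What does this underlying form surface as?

[kyrebke]

no segment meets the rule's conditions; no change.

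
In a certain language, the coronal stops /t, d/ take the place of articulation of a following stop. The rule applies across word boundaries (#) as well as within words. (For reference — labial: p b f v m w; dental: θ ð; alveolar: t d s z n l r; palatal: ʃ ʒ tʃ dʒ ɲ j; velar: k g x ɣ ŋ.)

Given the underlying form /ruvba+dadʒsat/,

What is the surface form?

no segment meets the rule's conditions; no change.

[ruvba+dadʒsat]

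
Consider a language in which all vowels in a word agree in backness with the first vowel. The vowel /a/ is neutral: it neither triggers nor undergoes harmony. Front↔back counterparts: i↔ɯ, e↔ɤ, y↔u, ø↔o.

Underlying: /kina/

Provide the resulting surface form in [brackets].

[kina]

no segment meets the rule's conditions; no change.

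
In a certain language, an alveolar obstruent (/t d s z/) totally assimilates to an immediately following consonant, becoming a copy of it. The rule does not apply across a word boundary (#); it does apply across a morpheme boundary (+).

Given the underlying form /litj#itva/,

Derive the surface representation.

[lijj#ivva]

/t/ before /j/ → [j] (total assimilation)
/t/ before /v/ → [v] (total assimilation)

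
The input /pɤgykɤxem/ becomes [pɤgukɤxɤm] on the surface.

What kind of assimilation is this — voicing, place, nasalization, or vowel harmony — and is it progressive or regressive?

/y/→[u] /e/→[ɤ].
Vowels agree with the first vowel, so the harmony is progressive.

vowel harmony, progressive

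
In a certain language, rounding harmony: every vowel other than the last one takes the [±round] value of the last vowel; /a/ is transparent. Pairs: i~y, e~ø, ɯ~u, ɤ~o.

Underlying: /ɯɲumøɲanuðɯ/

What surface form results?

/u/ harmonizes with /ɯ/ ([-round]) → [ɯ]
/ø/ harmonizes with /ɯ/ ([-round]) → [e]
/u/ harmonizes with /ɯ/ ([-round]) → [ɯ]

[ɯɲɯmeɲanɯðɯ]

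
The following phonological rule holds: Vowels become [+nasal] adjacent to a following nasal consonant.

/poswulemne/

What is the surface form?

/e/ before nasal /m/ → [ẽ]

[poswulẽmne]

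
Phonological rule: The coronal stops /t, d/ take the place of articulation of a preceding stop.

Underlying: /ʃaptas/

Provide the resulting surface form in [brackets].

/t/ after /p/ (labial) → [p]

[ʃappas]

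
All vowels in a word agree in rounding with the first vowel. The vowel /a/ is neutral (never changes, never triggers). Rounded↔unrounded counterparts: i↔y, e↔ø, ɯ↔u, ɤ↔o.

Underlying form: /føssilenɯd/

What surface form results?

/i/ harmonizes with /ø/ ([+round]) → [y]
/e/ harmonizes with /ø/ ([+round]) → [ø]
/ɯ/ harmonizes with /ø/ ([+round]) → [u]

[føssylønud]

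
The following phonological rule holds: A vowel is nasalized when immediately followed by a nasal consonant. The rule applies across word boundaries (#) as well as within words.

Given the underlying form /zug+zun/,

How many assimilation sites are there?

/u/ before nasal /n/ → [ũ]
1 segment changes.

1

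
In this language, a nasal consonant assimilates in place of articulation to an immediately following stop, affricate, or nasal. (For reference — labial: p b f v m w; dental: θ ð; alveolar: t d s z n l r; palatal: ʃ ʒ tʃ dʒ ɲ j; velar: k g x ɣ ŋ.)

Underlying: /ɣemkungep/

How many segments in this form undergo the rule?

/m/ before /k/ (velar) → [ŋ]
/n/ before /g/ (velar) → [ŋ]
2 segments change.

2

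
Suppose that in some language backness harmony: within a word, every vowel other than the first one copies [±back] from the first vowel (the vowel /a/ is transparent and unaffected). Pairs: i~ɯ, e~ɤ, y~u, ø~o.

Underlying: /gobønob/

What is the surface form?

/ø/ harmonizes with /o/ ([+back]) → [o]

[gobonob]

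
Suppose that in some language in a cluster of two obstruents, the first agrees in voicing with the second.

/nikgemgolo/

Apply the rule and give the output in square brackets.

[niggemgolo]

/k/ before /g/ (voiced) → [g]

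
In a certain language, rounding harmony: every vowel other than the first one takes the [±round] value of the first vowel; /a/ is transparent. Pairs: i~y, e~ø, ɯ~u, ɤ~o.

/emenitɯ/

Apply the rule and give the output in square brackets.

no segment meets the rule's conditions; no change.

[emenitɯ]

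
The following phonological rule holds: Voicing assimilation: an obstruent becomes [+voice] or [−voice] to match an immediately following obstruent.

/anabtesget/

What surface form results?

[anaptezget]

/b/ before /t/ (voiceless) → [p]
/s/ before /g/ (voiced) → [z]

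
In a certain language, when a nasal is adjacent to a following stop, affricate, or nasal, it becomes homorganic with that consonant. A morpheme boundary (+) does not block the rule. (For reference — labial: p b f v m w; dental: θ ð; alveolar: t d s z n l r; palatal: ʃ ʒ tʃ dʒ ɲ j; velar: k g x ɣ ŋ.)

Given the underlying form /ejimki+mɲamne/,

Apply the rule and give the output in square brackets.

/m/ before /k/ (velar) → [ŋ]
/m/ before /ɲ/ (palatal) → [ɲ]
/m/ before /n/ (alveolar) → [n]

[ejiŋki+ɲɲanne]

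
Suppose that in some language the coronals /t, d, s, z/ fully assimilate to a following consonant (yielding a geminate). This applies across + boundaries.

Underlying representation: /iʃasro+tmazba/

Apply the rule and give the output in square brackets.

/s/ before /r/ → [r] (total assimilation)
/t/ before /m/ → [m] (total assimilation)
/z/ before /b/ → [b] (total assimilation)

[iʃarro+mmabba]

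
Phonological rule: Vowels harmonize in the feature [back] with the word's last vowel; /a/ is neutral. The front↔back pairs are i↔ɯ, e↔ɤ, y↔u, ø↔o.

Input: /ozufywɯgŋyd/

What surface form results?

[øzyfywigŋyd]

/o/ harmonizes with /y/ ([-back]) → [ø]
/u/ harmonizes with /y/ ([-back]) → [y]
/ɯ/ harmonizes with /y/ ([-back]) → [i]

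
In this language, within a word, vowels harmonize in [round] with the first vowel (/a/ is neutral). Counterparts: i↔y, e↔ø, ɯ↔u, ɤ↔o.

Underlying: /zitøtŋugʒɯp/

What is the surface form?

[zitetŋɯgʒɯp]

/ø/ harmonizes with /i/ ([-round]) → [e]
/u/ harmonizes with /i/ ([-round]) → [ɯ]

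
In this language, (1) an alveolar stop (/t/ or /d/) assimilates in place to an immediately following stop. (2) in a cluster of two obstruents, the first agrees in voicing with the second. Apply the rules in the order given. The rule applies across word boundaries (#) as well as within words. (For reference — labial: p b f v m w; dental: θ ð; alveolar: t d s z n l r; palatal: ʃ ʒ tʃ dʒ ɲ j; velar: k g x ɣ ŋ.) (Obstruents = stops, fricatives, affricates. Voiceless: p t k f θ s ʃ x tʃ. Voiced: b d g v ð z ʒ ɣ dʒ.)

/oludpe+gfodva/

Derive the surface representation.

Rule 1: /d/ before /p/ (labial) → [b]
After rule 1: olubpe+gfodva
Rule 2: /b/ before /p/ (voiceless) → [p]
Rule 2: /g/ before /f/ (voiceless) → [k]

[oluppe+kfodva]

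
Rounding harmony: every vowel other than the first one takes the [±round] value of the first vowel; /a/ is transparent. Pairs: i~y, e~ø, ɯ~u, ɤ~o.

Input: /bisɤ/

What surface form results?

no segment meets the rule's conditions; no change.

[bisɤ]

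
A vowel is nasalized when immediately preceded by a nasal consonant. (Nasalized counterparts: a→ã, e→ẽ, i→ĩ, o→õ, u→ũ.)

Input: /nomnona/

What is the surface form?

/o/ after nasal /n/ → [õ]
/o/ after nasal /n/ → [õ]
/a/ after nasal /n/ → [ã]

[nõmnõnã]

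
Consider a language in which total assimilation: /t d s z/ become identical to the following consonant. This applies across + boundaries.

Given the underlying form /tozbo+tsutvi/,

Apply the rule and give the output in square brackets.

/z/ before /b/ → [b] (total assimilation)
/t/ before /s/ → [s] (total assimilation)
/t/ before /v/ → [v] (total assimilation)

[tobbo+ssuvvi]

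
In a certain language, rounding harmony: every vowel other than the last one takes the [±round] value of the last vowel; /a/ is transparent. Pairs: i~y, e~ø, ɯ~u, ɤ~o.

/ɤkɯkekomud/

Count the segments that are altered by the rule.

/ɤ/ harmonizes with /u/ ([+round]) → [o]
/ɯ/ harmonizes with /u/ ([+round]) → [u]
/e/ harmonizes with /u/ ([+round]) → [ø]
3 segments change.

3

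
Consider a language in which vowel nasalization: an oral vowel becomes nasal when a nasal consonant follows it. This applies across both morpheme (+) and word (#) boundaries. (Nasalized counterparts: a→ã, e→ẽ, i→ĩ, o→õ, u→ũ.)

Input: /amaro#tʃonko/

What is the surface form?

[ãmaro#tʃõnko]

/a/ before nasal /m/ → [ã]
/o/ before nasal /n/ → [õ]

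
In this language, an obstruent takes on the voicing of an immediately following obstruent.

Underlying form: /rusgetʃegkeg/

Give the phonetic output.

/s/ before /g/ (voiced) → [z]
/g/ before /k/ (voiceless) → [k]

[ruzgetʃekkeg]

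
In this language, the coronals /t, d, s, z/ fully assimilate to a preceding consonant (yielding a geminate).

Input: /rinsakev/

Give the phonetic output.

[rinnakev]

/s/ after /n/ → [n] (total assimilation)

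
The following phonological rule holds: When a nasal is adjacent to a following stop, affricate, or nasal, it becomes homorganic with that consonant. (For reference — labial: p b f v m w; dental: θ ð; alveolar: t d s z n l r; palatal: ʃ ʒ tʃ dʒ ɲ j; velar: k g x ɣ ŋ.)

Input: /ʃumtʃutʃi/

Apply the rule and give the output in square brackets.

[ʃuɲtʃutʃi]

/m/ before /tʃ/ (palatal) → [ɲ]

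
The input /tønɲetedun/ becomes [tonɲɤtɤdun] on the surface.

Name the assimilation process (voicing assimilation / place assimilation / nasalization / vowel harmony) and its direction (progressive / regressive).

vowel harmony, regressive

/ø/→[o] /e/→[ɤ] /e/→[ɤ].
Vowels agree with the last vowel, so the harmony is regressive.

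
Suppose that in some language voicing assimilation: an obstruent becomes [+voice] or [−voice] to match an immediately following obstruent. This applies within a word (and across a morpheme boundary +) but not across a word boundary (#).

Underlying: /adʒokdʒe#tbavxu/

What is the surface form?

/k/ before /dʒ/ (voiced) → [g]
/t/ before /b/ (voiced) → [d]
/v/ before /x/ (voiceless) → [f]

[adʒogdʒe#dbafxu]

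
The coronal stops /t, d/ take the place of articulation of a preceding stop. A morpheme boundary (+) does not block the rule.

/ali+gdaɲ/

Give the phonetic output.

[ali+ggaɲ]

/d/ after /g/ (velar) → [g]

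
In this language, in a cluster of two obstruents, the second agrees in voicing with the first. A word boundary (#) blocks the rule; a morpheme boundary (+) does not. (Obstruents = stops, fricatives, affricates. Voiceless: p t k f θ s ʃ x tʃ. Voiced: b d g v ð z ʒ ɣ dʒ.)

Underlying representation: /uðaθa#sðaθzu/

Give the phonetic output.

/ð/ after /s/ (voiceless) → [θ]
/z/ after /θ/ (voiceless) → [s]

[uðaθa#sθaθsu]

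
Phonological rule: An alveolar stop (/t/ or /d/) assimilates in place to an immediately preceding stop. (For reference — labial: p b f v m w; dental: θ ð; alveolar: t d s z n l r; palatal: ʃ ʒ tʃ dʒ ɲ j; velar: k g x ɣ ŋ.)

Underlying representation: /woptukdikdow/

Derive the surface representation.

/t/ after /p/ (labial) → [p]
/d/ after /k/ (velar) → [g]
/d/ after /k/ (velar) → [g]

[woppukgikgow]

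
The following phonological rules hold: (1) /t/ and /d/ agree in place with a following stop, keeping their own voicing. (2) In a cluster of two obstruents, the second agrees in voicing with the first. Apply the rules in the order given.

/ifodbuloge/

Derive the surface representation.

Rule 1: /d/ before /b/ (labial) → [b]
After rule 1: ifobbuloge
Rule 2: no segment meets the rule's conditions; no change.

[ifobbuloge]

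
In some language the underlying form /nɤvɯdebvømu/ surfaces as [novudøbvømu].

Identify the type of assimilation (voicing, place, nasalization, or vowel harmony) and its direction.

vowel harmony, regressive

/ɤ/→[o] /ɯ/→[u] /e/→[ø].
Vowels agree with the last vowel, so the harmony is regressive.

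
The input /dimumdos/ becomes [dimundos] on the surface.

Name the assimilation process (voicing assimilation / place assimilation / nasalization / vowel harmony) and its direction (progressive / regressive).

/m/→[n].
Each target copies a feature from the following segment, so the direction is regressive.

place assimilation, regressive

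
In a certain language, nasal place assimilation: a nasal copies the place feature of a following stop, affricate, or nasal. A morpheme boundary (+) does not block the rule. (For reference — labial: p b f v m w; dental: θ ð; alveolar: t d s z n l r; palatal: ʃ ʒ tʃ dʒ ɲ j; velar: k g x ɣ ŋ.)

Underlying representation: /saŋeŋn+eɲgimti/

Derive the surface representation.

/ŋ/ before /n/ (alveolar) → [n]
/ɲ/ before /g/ (velar) → [ŋ]
/m/ before /t/ (alveolar) → [n]

[saŋenn+eŋginti]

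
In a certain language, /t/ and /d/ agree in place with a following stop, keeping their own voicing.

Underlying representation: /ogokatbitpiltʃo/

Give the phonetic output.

/t/ before /b/ (labial) → [p]
/t/ before /p/ (labial) → [p]

[ogokapbippiltʃo]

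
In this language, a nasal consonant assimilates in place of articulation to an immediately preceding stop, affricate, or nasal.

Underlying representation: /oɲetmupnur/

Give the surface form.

[oɲetnupmur]

/m/ after /t/ (alveolar) → [n]
/n/ after /p/ (labial) → [m]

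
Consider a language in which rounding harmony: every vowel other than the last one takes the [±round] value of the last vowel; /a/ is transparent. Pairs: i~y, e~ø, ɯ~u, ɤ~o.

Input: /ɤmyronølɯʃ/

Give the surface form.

[ɤmirɤnelɯʃ]

/y/ harmonizes with /ɯ/ ([-round]) → [i]
/o/ harmonizes with /ɯ/ ([-round]) → [ɤ]
/ø/ harmonizes with /ɯ/ ([-round]) → [e]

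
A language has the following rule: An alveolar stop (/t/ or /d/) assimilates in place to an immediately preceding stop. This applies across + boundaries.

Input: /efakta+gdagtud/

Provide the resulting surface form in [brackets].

/t/ after /k/ (velar) → [k]
/d/ after /g/ (velar) → [g]
/t/ after /g/ (velar) → [k]

[efakka+ggagkud]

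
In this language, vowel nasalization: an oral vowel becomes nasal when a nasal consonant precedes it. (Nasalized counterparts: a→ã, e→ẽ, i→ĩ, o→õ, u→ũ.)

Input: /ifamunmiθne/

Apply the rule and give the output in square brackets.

[ifamũnmĩθnẽ]

/u/ after nasal /m/ → [ũ]
/i/ after nasal /m/ → [ĩ]
/e/ after nasal /n/ → [ẽ]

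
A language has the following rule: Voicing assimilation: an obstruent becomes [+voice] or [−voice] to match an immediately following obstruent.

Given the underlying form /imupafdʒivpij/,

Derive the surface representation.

/f/ before /dʒ/ (voiced) → [v]
/v/ before /p/ (voiceless) → [f]

[imupavdʒifpij]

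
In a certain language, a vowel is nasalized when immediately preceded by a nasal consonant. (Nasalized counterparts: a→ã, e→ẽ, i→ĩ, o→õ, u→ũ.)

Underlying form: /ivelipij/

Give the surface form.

[ivelipij]

no segment meets the rule's conditions; no change.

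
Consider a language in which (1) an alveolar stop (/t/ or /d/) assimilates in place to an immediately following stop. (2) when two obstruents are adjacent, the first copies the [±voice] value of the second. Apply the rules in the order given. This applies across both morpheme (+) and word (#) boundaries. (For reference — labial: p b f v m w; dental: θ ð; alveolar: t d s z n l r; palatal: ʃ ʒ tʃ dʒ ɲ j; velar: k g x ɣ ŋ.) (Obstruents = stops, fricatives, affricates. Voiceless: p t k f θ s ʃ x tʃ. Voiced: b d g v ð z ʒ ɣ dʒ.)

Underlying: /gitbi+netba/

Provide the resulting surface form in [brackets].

[gibbi+nebba]

Rule 1: /t/ before /b/ (labial) → [p]
Rule 1: /t/ before /b/ (labial) → [p]
After rule 1: gipbi+nepba
Rule 2: /p/ before /b/ (voiced) → [b]
Rule 2: /p/ before /b/ (voiced) → [b]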